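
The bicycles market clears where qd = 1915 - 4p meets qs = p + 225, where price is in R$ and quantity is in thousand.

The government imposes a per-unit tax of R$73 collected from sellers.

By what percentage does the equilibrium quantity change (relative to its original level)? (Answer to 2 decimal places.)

Solve the original market: 1915 - 4p = p + 225, hence p = 338 and q = 563.
Since sellers keep the price net of the tax, the effective supply curve becomes qs = p + 152.
Clearing the new market: 1915 - 4p = p + 152, so p = 352.6 and q = 504.6.
%Δq = (504.6 − 563) / 563 × 100 = -10.37%.

-10.37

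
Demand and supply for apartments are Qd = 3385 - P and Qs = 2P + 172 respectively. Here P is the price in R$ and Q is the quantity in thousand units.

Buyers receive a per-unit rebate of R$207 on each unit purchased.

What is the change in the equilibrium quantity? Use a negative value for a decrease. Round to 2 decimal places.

Solve the original market: 3385 - P = 2P + 172, hence P = 1071 and Q = 2314.
Since buyers' out-of-pocket price is the market price minus the rebate, the effective demand curve becomes Qd = 3592 - P.
Setting them equal: 3592 - P = 2P + 172 → 3420 = 3P, so P = 1140 and Q = 2452.
ΔQ = 2452 − 2314 = +138.00.

+138.00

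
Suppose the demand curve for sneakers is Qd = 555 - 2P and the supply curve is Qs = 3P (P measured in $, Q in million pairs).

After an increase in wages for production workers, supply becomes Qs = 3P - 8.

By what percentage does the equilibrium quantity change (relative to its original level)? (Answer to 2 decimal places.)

Before the shock: 555 - 2P = 3P ⇒ 555 = 5P ⇒ P = 111, Q = 333.
With the change applied: demand Qd = 555 - 2P, supply Qs = 3P - 8.
Clearing the new market: 555 - 2P = 3P - 8, so P = 112.6 and Q = 329.8.
%ΔQ = (329.8 − 333) / 333 × 100 = -0.96%.

-0.96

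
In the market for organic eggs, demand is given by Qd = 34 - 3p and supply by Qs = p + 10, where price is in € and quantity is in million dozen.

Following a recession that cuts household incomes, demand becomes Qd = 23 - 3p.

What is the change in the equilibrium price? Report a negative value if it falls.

Original equilibrium: 34 - 3p = p + 10 gives 24 = 4p, so p = 6 and Q = 16.
The new curves are Qd = 23 - 3p (demand) and Qs = p + 10 (supply).
New equilibrium: 23 - 3p = p + 10 ⇒ 13 = 4p ⇒ p = 3.25, Q = 13.25.
Δp = 3.25 − 6 = -2.75.

-2.75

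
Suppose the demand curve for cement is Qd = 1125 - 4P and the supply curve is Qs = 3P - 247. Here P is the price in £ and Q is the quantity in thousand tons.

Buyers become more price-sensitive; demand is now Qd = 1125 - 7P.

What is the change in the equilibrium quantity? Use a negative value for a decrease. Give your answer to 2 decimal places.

Initially, 1125 - 4P = 3P - 247, so 1372 = 7P and P = 196, Q = 341.
The new curves are Qd = 1125 - 7P (demand) and Qs = 3P - 247 (supply).
New equilibrium: 1125 - 7P = 3P - 247 ⇒ 1372 = 10P ⇒ P = 137.2, Q = 164.6.
ΔQ = 164.6 − 341 = -176.40.

-176.40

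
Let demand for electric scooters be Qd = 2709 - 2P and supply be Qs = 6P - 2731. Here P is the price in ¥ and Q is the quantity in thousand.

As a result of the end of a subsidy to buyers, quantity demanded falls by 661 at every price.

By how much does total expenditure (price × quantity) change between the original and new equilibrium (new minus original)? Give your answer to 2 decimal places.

Initially, 2709 - 2P = 6P - 2731, so 5440 = 8P and P = 680, Q = 1349.
With the change applied: demand Qd = 2048 - 2P, supply Qs = 6P - 2731.
Equate the new curves: 2048 - 2P = 6P - 2731, giving 4779 = 8P, P = 597.375, Q = 853.25.
Expenditure moves from 680×1349 = 917320 to 597.375×853.25 = 509710.21875; change = -407609.78.

-407609.78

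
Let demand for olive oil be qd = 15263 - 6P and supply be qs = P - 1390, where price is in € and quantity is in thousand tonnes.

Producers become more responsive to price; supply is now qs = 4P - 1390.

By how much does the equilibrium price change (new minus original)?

Before the shock: 15263 - 6P = P - 1390 ⇒ 16653 = 7P ⇒ P = 2379, q = 989.
After the shift, demand is qd = 15263 - 6P and supply is qs = 4P - 1390.
New equilibrium: 15263 - 6P = 4P - 1390 ⇒ 16653 = 10P ⇒ P = 1665.3, q = 5271.2.
ΔP = 1665.3 − 2379 = -713.7.

-713.7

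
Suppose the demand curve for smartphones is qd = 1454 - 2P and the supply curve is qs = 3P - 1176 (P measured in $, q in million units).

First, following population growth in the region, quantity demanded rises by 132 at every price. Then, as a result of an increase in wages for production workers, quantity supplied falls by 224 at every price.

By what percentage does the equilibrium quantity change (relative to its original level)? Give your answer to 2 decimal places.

-2.59

Solve the original market: 1454 - 2P = 3P - 1176, hence P = 526 and q = 402.
The new curves are qd = 1586 - 2P (demand) and qs = 3P - 1400 (supply).
Equate the new curves: 1586 - 2P = 3P - 1400, giving 2986 = 5P, P = 597.2, q = 391.6.
%Δq = (391.6 − 402) / 402 × 100 = -2.59%.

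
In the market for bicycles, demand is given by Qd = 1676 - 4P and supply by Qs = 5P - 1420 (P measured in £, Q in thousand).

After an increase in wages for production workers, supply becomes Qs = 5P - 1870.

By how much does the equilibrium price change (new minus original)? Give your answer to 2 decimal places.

+50.00

Solve the original market: 1676 - 4P = 5P - 1420, hence P = 344 and Q = 300.
The shock moves the curves to Qd = 1676 - 4P and Qs = 5P - 1870.
New equilibrium: 1676 - 4P = 5P - 1870 ⇒ 3546 = 9P ⇒ P = 394, Q = 100.
ΔP = 394 − 344 = +50.00.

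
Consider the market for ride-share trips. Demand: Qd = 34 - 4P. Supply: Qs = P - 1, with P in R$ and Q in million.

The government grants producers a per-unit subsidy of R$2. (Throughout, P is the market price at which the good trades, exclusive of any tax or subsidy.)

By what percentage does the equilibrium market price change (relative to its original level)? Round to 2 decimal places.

Before the shock: 34 - 4P = P - 1 ⇒ 35 = 5P ⇒ P = 7, Q = 6.
Since sellers receive the price plus the subsidy, the effective supply curve becomes Qs = P + 1.
Setting them equal: 34 - 4P = P + 1 → 33 = 5P, so P = 6.6 and Q = 7.6.
%ΔP = (6.6 − 7) / 7 × 100 = -5.71%.

-5.71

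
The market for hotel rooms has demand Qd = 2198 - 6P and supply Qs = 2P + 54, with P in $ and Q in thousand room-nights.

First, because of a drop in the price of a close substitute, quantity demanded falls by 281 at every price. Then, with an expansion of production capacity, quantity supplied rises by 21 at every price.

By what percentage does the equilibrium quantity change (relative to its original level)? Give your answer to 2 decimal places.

-9.24

Before the shock: 2198 - 6P = 2P + 54 ⇒ 2144 = 8P ⇒ P = 268, Q = 590.
The new curves are Qd = 1917 - 6P (demand) and Qs = 2P + 75 (supply).
Clearing the new market: 1917 - 6P = 2P + 75, so P = 230.25 and Q = 535.5.
%ΔQ = (535.5 − 590) / 590 × 100 = -9.24%.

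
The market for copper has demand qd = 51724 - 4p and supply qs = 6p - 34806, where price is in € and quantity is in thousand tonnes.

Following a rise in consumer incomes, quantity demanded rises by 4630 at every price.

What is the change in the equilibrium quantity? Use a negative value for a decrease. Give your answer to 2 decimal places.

+2778.00

Solve the original market: 51724 - 4p = 6p - 34806, hence p = 8653 and q = 17112.
The shock moves the curves to qd = 56354 - 4p and qs = 6p - 34806.
Equate the new curves: 56354 - 4p = 6p - 34806, giving 91160 = 10p, p = 9116, q = 19890.
Δq = 19890 − 17112 = +2778.00.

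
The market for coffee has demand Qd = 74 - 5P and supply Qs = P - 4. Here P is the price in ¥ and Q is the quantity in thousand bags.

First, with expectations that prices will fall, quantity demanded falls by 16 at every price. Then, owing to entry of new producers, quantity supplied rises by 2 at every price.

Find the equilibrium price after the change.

10

Solve the original market: 74 - 5P = P - 4, hence P = 13 and Q = 9.
The shock moves the curves to Qd = 58 - 5P and Qs = P - 2.
Equate the new curves: 58 - 5P = P - 2, giving 60 = 6P, P = 10, Q = 8.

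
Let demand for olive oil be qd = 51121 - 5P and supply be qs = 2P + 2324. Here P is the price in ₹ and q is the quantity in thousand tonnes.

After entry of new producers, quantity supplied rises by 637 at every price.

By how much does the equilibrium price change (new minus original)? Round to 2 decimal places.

Before the shock: 51121 - 5P = 2P + 2324 ⇒ 48797 = 7P ⇒ P = 6971, q = 16266.
After the shift, demand is qd = 51121 - 5P and supply is qs = 2P + 2961.
Setting them equal: 51121 - 5P = 2P + 2961 → 48160 = 7P, so P = 6880 and q = 16721.
ΔP = 6880 − 6971 = -91.00.

-91.00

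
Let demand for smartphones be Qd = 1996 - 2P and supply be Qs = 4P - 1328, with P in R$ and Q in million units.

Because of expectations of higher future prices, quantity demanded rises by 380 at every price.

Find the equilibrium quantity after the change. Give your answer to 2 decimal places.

Before the shock: 1996 - 2P = 4P - 1328 ⇒ 3324 = 6P ⇒ P = 554, Q = 888.
The new curves are Qd = 2376 - 2P (demand) and Qs = 4P - 1328 (supply).
Equate the new curves: 2376 - 2P = 4P - 1328, giving 3704 = 6P, P = 1852/3 ≈ 617.3333, Q = 3424/3 ≈ 1141.3333.

1141.33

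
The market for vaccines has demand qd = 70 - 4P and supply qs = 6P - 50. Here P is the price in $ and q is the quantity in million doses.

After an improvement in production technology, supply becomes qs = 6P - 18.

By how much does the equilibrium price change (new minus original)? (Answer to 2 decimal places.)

Initially, 70 - 4P = 6P - 50, so 120 = 10P and P = 12, q = 22.
With the change applied: demand qd = 70 - 4P, supply qs = 6P - 18.
New equilibrium: 70 - 4P = 6P - 18 ⇒ 88 = 10P ⇒ P = 8.8, q = 34.8.
ΔP = 8.8 − 12 = -3.20.

-3.20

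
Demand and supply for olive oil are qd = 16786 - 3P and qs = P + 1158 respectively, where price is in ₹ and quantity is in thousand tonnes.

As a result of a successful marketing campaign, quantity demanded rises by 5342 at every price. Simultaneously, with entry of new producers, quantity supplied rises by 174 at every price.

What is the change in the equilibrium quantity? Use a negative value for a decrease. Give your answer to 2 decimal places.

+1466.00

Initially, 16786 - 3P = P + 1158, so 15628 = 4P and P = 3907, q = 5065.
The new curves are qd = 22128 - 3P (demand) and qs = P + 1332 (supply).
New equilibrium: 22128 - 3P = P + 1332 ⇒ 20796 = 4P ⇒ P = 5199, q = 6531.
Δq = 6531 − 5065 = +1466.00.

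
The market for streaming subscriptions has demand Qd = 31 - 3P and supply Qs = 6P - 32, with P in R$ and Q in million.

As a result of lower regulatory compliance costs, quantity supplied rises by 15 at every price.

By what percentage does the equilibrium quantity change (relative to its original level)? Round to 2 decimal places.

Before the shock: 31 - 3P = 6P - 32 ⇒ 63 = 9P ⇒ P = 7, Q = 10.
After the shift, demand is Qd = 31 - 3P and supply is Qs = 6P - 17.
Clearing the new market: 31 - 3P = 6P - 17, so P = 16/3 ≈ 5.3333 and Q = 15.
%ΔQ = (15 − 10) / 10 × 100 = +50.00%.

+50.00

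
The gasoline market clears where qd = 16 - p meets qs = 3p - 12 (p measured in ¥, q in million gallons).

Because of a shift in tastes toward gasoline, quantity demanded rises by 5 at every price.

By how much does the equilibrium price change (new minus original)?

+1.25

Solve the original market: 16 - p = 3p - 12, hence p = 7 and q = 9.
The shock moves the curves to qd = 21 - p and qs = 3p - 12.
Clearing the new market: 21 - p = 3p - 12, so p = 8.25 and q = 12.75.
Δp = 8.25 − 7 = +1.25.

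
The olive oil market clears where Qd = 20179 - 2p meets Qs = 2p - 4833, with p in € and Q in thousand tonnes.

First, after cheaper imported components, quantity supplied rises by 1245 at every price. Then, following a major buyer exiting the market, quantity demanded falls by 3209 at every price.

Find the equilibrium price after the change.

5139.5

Initially, 20179 - 2p = 2p - 4833, so 25012 = 4p and p = 6253, Q = 7673.
The new curves are Qd = 16970 - 2p (demand) and Qs = 2p - 3588 (supply).
Clearing the new market: 16970 - 2p = 2p - 3588, so p = 5139.5 and Q = 6691.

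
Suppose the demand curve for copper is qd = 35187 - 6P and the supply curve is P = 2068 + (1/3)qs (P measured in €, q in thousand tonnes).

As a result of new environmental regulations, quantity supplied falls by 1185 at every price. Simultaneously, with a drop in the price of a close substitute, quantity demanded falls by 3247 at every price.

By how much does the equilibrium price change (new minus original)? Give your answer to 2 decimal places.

-229.11

Before the shock: 35187 - 6P = 3P - 6204 ⇒ 41391 = 9P ⇒ P = 4599, q = 7593.
The shock moves the curves to qd = 31940 - 6P and qs = 3P - 7389.
Equate the new curves: 31940 - 6P = 3P - 7389, giving 39329 = 9P, P = 39329/9 ≈ 4369.8889, q = 17162/3 ≈ 5720.6667.
ΔP = 4369.8889 − 4599 = -229.11.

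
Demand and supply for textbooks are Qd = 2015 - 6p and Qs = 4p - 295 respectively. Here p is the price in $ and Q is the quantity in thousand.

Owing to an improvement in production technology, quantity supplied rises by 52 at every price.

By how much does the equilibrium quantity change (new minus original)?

Before the shock: 2015 - 6p = 4p - 295 ⇒ 2310 = 10p ⇒ p = 231, Q = 629.
The new curves are Qd = 2015 - 6p (demand) and Qs = 4p - 243 (supply).
New equilibrium: 2015 - 6p = 4p - 243 ⇒ 2258 = 10p ⇒ p = 225.8, Q = 660.2.
ΔQ = 660.2 − 629 = +31.2.

+31.2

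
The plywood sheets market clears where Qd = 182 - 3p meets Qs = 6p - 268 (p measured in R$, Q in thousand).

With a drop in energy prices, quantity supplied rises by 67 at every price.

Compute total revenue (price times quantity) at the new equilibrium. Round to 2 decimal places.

Initially, 182 - 3p = 6p - 268, so 450 = 9p and p = 50, Q = 32.
After the shift, demand is Qd = 182 - 3p and supply is Qs = 6p - 201.
Setting them equal: 182 - 3p = 6p - 201 → 383 = 9p, so p = 383/9 ≈ 42.5556 and Q = 163/3 ≈ 54.3333.
New expenditure = 42.5556 × 54.3333 = 2312.19.

2312.19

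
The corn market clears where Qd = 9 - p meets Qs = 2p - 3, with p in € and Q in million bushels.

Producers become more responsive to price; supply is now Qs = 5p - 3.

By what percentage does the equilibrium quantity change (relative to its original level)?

+40

Initially, 9 - p = 2p - 3, so 12 = 3p and p = 4, Q = 5.
The shock moves the curves to Qd = 9 - p and Qs = 5p - 3.
Clearing the new market: 9 - p = 5p - 3, so p = 2 and Q = 7.
%ΔQ = (7 − 5) / 5 × 100 = +40%.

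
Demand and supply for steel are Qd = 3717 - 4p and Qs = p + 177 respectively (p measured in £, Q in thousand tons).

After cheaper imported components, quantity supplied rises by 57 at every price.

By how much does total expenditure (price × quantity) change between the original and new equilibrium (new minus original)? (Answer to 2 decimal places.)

Solve the original market: 3717 - 4p = p + 177, hence p = 708 and Q = 885.
After the shift, demand is Qd = 3717 - 4p and supply is Qs = p + 234.
Setting them equal: 3717 - 4p = p + 234 → 3483 = 5p, so p = 696.6 and Q = 930.6.
Expenditure moves from 708×885 = 626580 to 696.6×930.6 = 648255.96; change = +21675.96.

+21675.96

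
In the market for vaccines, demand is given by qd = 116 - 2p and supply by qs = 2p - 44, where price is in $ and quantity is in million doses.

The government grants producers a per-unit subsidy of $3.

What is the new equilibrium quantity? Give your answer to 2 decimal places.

Original equilibrium: 116 - 2p = 2p - 44 gives 160 = 4p, so p = 40 and q = 36.
Since sellers receive the price plus the subsidy, the effective supply curve becomes qs = 2p - 38.
Equate the new curves: 116 - 2p = 2p - 38, giving 154 = 4p, p = 38.5, q = 39.

39.00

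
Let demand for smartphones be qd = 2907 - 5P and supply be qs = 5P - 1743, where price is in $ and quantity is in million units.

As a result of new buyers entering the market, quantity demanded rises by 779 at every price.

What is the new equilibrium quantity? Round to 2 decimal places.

Original equilibrium: 2907 - 5P = 5P - 1743 gives 4650 = 10P, so P = 465 and q = 582.
The shock moves the curves to qd = 3686 - 5P and qs = 5P - 1743.
Equate the new curves: 3686 - 5P = 5P - 1743, giving 5429 = 10P, P = 542.9, q = 971.5.

971.50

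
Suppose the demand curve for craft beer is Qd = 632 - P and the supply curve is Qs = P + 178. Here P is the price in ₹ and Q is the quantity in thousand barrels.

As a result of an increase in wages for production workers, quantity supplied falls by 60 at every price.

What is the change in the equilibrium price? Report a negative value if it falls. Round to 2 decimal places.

+30.00

Original equilibrium: 632 - P = P + 178 gives 454 = 2P, so P = 227 and Q = 405.
The new curves are Qd = 632 - P (demand) and Qs = P + 118 (supply).
Setting them equal: 632 - P = P + 118 → 514 = 2P, so P = 257 and Q = 375.
ΔP = 257 − 227 = +30.00.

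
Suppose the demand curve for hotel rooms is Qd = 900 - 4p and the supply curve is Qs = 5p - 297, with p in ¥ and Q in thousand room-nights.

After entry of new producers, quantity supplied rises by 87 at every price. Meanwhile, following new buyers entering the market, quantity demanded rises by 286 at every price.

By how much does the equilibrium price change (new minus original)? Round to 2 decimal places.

+22.11

Initially, 900 - 4p = 5p - 297, so 1197 = 9p and p = 133, Q = 368.
With the change applied: demand Qd = 1186 - 4p, supply Qs = 5p - 210.
New equilibrium: 1186 - 4p = 5p - 210 ⇒ 1396 = 9p ⇒ p = 1396/9 ≈ 155.1111, Q = 5090/9 ≈ 565.5556.
Δp = 155.1111 − 133 = +22.11.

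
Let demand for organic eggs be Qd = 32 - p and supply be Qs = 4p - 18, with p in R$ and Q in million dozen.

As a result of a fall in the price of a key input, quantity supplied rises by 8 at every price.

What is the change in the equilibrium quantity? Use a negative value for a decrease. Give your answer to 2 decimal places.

Before the shock: 32 - p = 4p - 18 ⇒ 50 = 5p ⇒ p = 10, Q = 22.
After the shift, demand is Qd = 32 - p and supply is Qs = 4p - 10.
Setting them equal: 32 - p = 4p - 10 → 42 = 5p, so p = 8.4 and Q = 23.6.
ΔQ = 23.6 − 22 = +1.60.

+1.60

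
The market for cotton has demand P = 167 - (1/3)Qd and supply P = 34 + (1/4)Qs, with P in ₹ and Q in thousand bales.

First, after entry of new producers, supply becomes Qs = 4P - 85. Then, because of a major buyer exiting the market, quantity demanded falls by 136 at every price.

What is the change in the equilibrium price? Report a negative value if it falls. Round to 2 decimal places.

Before the shock: 501 - 3P = 4P - 136 ⇒ 637 = 7P ⇒ P = 91, Q = 228.
The new curves are Qd = 365 - 3P (demand) and Qs = 4P - 85 (supply).
Equate the new curves: 365 - 3P = 4P - 85, giving 450 = 7P, P = 450/7 ≈ 64.2857, Q = 1205/7 ≈ 172.1429.
ΔP = 64.2857 − 91 = -26.71.

-26.71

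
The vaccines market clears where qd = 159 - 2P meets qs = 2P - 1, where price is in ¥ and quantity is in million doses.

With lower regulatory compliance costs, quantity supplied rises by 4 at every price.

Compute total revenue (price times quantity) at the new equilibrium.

Original equilibrium: 159 - 2P = 2P - 1 gives 160 = 4P, so P = 40 and q = 79.
With the change applied: demand qd = 159 - 2P, supply qs = 2P + 3.
Equate the new curves: 159 - 2P = 2P + 3, giving 156 = 4P, P = 39, q = 81.
New expenditure = 39 × 81 = 3159.

3159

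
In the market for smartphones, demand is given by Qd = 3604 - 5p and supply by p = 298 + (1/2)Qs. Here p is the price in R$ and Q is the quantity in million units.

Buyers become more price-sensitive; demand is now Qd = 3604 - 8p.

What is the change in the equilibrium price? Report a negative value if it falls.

Solve the original market: 3604 - 5p = 2p - 596, hence p = 600 and Q = 604.
With the change applied: demand Qd = 3604 - 8p, supply Qs = 2p - 596.
Equate the new curves: 3604 - 8p = 2p - 596, giving 4200 = 10p, p = 420, Q = 244.
Δp = 420 − 600 = -180.

-180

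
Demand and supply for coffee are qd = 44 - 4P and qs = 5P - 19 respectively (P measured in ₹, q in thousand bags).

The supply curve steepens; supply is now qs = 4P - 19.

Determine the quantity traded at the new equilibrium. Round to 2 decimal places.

12.50

Initially, 44 - 4P = 5P - 19, so 63 = 9P and P = 7, q = 16.
The new curves are qd = 44 - 4P (demand) and qs = 4P - 19 (supply).
Setting them equal: 44 - 4P = 4P - 19 → 63 = 8P, so P = 7.875 and q = 12.5.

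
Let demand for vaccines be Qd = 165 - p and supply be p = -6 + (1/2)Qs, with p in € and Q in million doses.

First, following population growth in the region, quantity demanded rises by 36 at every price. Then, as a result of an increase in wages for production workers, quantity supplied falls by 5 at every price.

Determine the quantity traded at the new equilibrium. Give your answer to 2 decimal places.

136.33

Before the shock: 165 - p = 2p + 12 ⇒ 153 = 3p ⇒ p = 51, Q = 114.
With the change applied: demand Qd = 201 - p, supply Qs = 2p + 7.
Clearing the new market: 201 - p = 2p + 7, so p = 194/3 ≈ 64.6667 and Q = 409/3 ≈ 136.3333.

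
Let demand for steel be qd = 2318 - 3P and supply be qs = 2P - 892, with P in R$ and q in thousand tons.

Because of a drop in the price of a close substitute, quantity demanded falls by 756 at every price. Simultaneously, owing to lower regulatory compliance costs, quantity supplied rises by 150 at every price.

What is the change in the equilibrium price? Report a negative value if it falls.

-181.2

Solve the original market: 2318 - 3P = 2P - 892, hence P = 642 and q = 392.
With the change applied: demand qd = 1562 - 3P, supply qs = 2P - 742.
Equate the new curves: 1562 - 3P = 2P - 742, giving 2304 = 5P, P = 460.8, q = 179.6.
ΔP = 460.8 − 642 = -181.2.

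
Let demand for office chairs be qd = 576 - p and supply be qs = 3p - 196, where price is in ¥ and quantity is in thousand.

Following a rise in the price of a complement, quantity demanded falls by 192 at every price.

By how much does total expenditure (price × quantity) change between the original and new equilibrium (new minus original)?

-39264

Solve the original market: 576 - p = 3p - 196, hence p = 193 and q = 383.
After the shift, demand is qd = 384 - p and supply is qs = 3p - 196.
Setting them equal: 384 - p = 3p - 196 → 580 = 4p, so p = 145 and q = 239.
Expenditure moves from 193×383 = 73919 to 145×239 = 34655; change = -39264.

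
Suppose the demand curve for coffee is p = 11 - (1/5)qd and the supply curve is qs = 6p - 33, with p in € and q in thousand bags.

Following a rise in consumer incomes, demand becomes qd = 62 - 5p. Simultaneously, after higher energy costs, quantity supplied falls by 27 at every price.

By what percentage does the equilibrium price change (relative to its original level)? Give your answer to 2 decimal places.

Solve the original market: 55 - 5p = 6p - 33, hence p = 8 and q = 15.
After the shift, demand is qd = 62 - 5p and supply is qs = 6p - 60.
Clearing the new market: 62 - 5p = 6p - 60, so p = 122/11 ≈ 11.0909 and q = 72/11 ≈ 6.5455.
%Δp = (11.0909 − 8) / 8 × 100 = +38.64%.

+38.64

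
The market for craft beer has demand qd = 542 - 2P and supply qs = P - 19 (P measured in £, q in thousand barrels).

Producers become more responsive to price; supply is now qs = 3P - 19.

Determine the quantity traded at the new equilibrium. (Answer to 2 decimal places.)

317.60

Solve the original market: 542 - 2P = P - 19, hence P = 187 and q = 168.
After the shift, demand is qd = 542 - 2P and supply is qs = 3P - 19.
New equilibrium: 542 - 2P = 3P - 19 ⇒ 561 = 5P ⇒ P = 112.2, q = 317.6.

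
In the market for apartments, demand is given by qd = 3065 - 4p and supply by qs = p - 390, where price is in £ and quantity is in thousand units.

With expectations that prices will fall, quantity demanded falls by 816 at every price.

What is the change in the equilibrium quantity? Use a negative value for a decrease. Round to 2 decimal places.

Original equilibrium: 3065 - 4p = p - 390 gives 3455 = 5p, so p = 691 and q = 301.
With the change applied: demand qd = 2249 - 4p, supply qs = p - 390.
New equilibrium: 2249 - 4p = p - 390 ⇒ 2639 = 5p ⇒ p = 527.8, q = 137.8.
Δq = 137.8 − 301 = -163.20.

-163.20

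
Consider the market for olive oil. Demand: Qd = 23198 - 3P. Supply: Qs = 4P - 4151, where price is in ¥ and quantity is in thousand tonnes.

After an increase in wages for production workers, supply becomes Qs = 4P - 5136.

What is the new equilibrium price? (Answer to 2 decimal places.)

Initially, 23198 - 3P = 4P - 4151, so 27349 = 7P and P = 3907, Q = 11477.
The shock moves the curves to Qd = 23198 - 3P and Qs = 4P - 5136.
Setting them equal: 23198 - 3P = 4P - 5136 → 28334 = 7P, so P = 28334/7 ≈ 4047.7143 and Q = 77384/7 ≈ 11054.8571.

4047.71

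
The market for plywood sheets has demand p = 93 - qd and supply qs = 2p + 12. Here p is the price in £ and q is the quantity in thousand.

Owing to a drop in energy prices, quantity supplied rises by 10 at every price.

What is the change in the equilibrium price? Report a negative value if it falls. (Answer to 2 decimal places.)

Solve the original market: 93 - p = 2p + 12, hence p = 27 and q = 66.
The shock moves the curves to qd = 93 - p and qs = 2p + 22.
Equate the new curves: 93 - p = 2p + 22, giving 71 = 3p, p = 71/3 ≈ 23.6667, q = 208/3 ≈ 69.3333.
Δp = 23.6667 − 27 = -3.33.

-3.33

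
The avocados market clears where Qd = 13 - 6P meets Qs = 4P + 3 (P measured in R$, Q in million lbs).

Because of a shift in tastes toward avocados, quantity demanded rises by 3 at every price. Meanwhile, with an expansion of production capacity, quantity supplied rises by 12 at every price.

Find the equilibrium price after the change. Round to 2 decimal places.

0.10

Solve the original market: 13 - 6P = 4P + 3, hence P = 1 and Q = 7.
With the change applied: demand Qd = 16 - 6P, supply Qs = 4P + 15.
Clearing the new market: 16 - 6P = 4P + 15, so P = 0.1 and Q = 15.4.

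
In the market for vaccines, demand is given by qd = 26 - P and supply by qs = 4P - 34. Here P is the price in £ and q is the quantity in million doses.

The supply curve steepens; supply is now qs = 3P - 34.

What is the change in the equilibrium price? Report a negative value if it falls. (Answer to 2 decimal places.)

Solve the original market: 26 - P = 4P - 34, hence P = 12 and q = 14.
The new curves are qd = 26 - P (demand) and qs = 3P - 34 (supply).
Setting them equal: 26 - P = 3P - 34 → 60 = 4P, so P = 15 and q = 11.
ΔP = 15 − 12 = +3.00.

+3.00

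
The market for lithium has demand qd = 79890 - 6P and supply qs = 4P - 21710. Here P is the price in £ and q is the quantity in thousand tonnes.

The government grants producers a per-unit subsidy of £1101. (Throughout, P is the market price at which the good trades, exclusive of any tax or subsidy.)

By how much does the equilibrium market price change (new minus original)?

Before the shock: 79890 - 6P = 4P - 21710 ⇒ 101600 = 10P ⇒ P = 10160, q = 18930.
Since sellers receive the price plus the subsidy, the effective supply curve becomes qs = 4P - 17306.
New equilibrium: 79890 - 6P = 4P - 17306 ⇒ 97196 = 10P ⇒ P = 9719.6, q = 21572.4.
ΔP = 9719.6 − 10160 = -440.4.

-440.4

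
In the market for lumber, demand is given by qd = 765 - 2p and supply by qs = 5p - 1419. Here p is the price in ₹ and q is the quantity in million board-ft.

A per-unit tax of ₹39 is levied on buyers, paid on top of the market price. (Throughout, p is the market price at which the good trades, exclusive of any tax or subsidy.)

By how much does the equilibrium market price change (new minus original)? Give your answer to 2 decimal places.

Original equilibrium: 765 - 2p = 5p - 1419 gives 2184 = 7p, so p = 312 and q = 141.
Since buyers pay the price plus the tax, the effective demand curve becomes qd = 687 - 2p.
Equate the new curves: 687 - 2p = 5p - 1419, giving 2106 = 7p, p = 2106/7 ≈ 300.8571, q = 597/7 ≈ 85.2857.
Δp = 300.8571 − 312 = -11.14.

-11.14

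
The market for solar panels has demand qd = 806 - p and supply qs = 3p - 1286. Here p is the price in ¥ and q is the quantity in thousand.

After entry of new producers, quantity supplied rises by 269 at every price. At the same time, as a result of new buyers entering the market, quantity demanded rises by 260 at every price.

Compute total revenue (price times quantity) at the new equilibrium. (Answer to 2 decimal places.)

283938.94

Solve the original market: 806 - p = 3p - 1286, hence p = 523 and q = 283.
After the shift, demand is qd = 1066 - p and supply is qs = 3p - 1017.
Clearing the new market: 1066 - p = 3p - 1017, so p = 520.75 and q = 545.25.
New expenditure = 520.75 × 545.25 = 283938.94.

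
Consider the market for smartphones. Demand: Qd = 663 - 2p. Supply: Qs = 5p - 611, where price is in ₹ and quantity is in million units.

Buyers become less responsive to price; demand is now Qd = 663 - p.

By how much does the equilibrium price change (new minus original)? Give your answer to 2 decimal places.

+30.33

Initially, 663 - 2p = 5p - 611, so 1274 = 7p and p = 182, Q = 299.
After the shift, demand is Qd = 663 - p and supply is Qs = 5p - 611.
Setting them equal: 663 - p = 5p - 611 → 1274 = 6p, so p = 637/3 ≈ 212.3333 and Q = 1352/3 ≈ 450.6667.
Δp = 212.3333 − 182 = +30.33.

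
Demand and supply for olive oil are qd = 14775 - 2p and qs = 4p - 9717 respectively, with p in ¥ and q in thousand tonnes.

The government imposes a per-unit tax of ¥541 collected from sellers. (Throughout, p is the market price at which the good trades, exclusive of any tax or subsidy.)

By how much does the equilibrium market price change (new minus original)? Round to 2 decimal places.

Initially, 14775 - 2p = 4p - 9717, so 24492 = 6p and p = 4082, q = 6611.
Since sellers keep the price net of the tax, the effective supply curve becomes qs = 4p - 11881.
New equilibrium: 14775 - 2p = 4p - 11881 ⇒ 26656 = 6p ⇒ p = 13328/3 ≈ 4442.6667, q = 17669/3 ≈ 5889.6667.
Δp = 4442.6667 − 4082 = +360.67.

+360.67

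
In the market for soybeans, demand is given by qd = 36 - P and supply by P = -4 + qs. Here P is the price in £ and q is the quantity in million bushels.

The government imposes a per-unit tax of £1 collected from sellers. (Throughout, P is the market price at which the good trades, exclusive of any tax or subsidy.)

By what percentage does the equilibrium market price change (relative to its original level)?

Original equilibrium: 36 - P = P + 4 gives 32 = 2P, so P = 16 and q = 20.
Since sellers keep the price net of the tax, the effective supply curve becomes qs = P + 3.
Setting them equal: 36 - P = P + 3 → 33 = 2P, so P = 16.5 and q = 19.5.
%ΔP = (16.5 − 16) / 16 × 100 = +3.125%.

+3.125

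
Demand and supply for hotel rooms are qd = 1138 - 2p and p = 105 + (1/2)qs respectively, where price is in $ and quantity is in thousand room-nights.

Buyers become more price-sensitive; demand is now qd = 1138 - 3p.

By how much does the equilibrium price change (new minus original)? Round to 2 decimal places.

Solve the original market: 1138 - 2p = 2p - 210, hence p = 337 and q = 464.
The shock moves the curves to qd = 1138 - 3p and qs = 2p - 210.
Setting them equal: 1138 - 3p = 2p - 210 → 1348 = 5p, so p = 269.6 and q = 329.2.
Δp = 269.6 − 337 = -67.40.

-67.40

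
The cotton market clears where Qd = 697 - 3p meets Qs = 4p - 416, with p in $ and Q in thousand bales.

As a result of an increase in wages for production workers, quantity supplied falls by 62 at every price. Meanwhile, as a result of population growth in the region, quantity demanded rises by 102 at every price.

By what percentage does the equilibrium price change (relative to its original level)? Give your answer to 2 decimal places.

+14.73

Original equilibrium: 697 - 3p = 4p - 416 gives 1113 = 7p, so p = 159 and Q = 220.
With the change applied: demand Qd = 799 - 3p, supply Qs = 4p - 478.
Clearing the new market: 799 - 3p = 4p - 478, so p = 1277/7 ≈ 182.4286 and Q = 1762/7 ≈ 251.7143.
%Δp = (182.4286 − 159) / 159 × 100 = +14.73%.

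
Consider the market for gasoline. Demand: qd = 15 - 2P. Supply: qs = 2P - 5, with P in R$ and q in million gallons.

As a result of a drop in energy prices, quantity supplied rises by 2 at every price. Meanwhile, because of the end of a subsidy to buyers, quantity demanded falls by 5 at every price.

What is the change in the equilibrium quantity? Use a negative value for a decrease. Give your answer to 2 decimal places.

-1.50

Solve the original market: 15 - 2P = 2P - 5, hence P = 5 and q = 5.
The shock moves the curves to qd = 10 - 2P and qs = 2P - 3.
Clearing the new market: 10 - 2P = 2P - 3, so P = 3.25 and q = 3.5.
Δq = 3.5 − 5 = -1.50.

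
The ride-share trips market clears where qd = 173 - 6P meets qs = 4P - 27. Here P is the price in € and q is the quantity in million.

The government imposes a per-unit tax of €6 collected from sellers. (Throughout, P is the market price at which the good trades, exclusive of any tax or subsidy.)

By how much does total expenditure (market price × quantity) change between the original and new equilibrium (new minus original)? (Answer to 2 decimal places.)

-195.36

Before the shock: 173 - 6P = 4P - 27 ⇒ 200 = 10P ⇒ P = 20, q = 53.
Since sellers keep the price net of the tax, the effective supply curve becomes qs = 4P - 51.
Equate the new curves: 173 - 6P = 4P - 51, giving 224 = 10P, P = 22.4, q = 38.6.
Expenditure moves from 20×53 = 1060 to 22.4×38.6 = 864.64; change = -195.36.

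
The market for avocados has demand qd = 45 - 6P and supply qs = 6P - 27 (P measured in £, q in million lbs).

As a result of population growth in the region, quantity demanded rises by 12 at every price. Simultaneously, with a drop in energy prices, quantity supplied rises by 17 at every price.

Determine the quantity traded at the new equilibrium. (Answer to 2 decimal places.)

Solve the original market: 45 - 6P = 6P - 27, hence P = 6 and q = 9.
The new curves are qd = 57 - 6P (demand) and qs = 6P - 10 (supply).
Clearing the new market: 57 - 6P = 6P - 10, so P = 67/12 ≈ 5.5833 and q = 23.5.

23.50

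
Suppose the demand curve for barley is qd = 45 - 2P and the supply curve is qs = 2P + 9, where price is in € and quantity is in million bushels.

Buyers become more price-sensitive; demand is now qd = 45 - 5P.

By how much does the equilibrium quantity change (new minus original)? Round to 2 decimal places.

Original equilibrium: 45 - 2P = 2P + 9 gives 36 = 4P, so P = 9 and q = 27.
After the shift, demand is qd = 45 - 5P and supply is qs = 2P + 9.
Clearing the new market: 45 - 5P = 2P + 9, so P = 36/7 ≈ 5.1429 and q = 135/7 ≈ 19.2857.
Δq = 19.2857 − 27 = -7.71.

-7.71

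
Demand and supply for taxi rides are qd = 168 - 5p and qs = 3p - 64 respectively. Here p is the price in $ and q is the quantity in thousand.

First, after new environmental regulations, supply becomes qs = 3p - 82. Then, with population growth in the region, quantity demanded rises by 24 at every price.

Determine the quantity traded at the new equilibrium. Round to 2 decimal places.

Original equilibrium: 168 - 5p = 3p - 64 gives 232 = 8p, so p = 29 and q = 23.
The new curves are qd = 192 - 5p (demand) and qs = 3p - 82 (supply).
Setting them equal: 192 - 5p = 3p - 82 → 274 = 8p, so p = 34.25 and q = 20.75.

20.75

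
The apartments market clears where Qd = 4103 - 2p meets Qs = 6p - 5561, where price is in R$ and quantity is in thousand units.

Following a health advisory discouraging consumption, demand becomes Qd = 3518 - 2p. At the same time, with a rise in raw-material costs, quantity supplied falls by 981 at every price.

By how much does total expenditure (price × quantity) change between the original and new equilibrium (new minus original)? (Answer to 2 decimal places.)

-776623.50

Before the shock: 4103 - 2p = 6p - 5561 ⇒ 9664 = 8p ⇒ p = 1208, Q = 1687.
With the change applied: demand Qd = 3518 - 2p, supply Qs = 6p - 6542.
Setting them equal: 3518 - 2p = 6p - 6542 → 10060 = 8p, so p = 1257.5 and Q = 1003.
Expenditure moves from 1208×1687 = 2037896 to 1257.5×1003 = 1261272.5; change = -776623.50.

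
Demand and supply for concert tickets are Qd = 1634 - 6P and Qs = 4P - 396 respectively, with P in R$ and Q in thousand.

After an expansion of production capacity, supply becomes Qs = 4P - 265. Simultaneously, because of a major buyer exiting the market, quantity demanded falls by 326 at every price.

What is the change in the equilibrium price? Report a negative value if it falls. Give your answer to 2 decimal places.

Before the shock: 1634 - 6P = 4P - 396 ⇒ 2030 = 10P ⇒ P = 203, Q = 416.
With the change applied: demand Qd = 1308 - 6P, supply Qs = 4P - 265.
Clearing the new market: 1308 - 6P = 4P - 265, so P = 157.3 and Q = 364.2.
ΔP = 157.3 − 203 = -45.70.

-45.70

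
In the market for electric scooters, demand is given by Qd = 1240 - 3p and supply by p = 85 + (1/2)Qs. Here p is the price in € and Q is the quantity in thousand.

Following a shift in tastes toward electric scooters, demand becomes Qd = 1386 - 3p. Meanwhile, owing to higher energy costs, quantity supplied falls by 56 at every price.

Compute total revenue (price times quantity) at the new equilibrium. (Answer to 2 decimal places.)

135021.12

Original equilibrium: 1240 - 3p = 2p - 170 gives 1410 = 5p, so p = 282 and Q = 394.
After the shift, demand is Qd = 1386 - 3p and supply is Qs = 2p - 226.
Setting them equal: 1386 - 3p = 2p - 226 → 1612 = 5p, so p = 322.4 and Q = 418.8.
New expenditure = 322.4 × 418.8 = 135021.12.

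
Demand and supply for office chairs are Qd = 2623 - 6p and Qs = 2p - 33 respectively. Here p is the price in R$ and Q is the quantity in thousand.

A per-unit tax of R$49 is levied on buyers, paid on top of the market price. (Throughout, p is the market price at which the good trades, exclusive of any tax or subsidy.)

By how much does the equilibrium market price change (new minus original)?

Initially, 2623 - 6p = 2p - 33, so 2656 = 8p and p = 332, Q = 631.
Since buyers pay the price plus the tax, the effective demand curve becomes Qd = 2329 - 6p.
Equate the new curves: 2329 - 6p = 2p - 33, giving 2362 = 8p, p = 295.25, Q = 557.5.
Δp = 295.25 − 332 = -36.75.

-36.75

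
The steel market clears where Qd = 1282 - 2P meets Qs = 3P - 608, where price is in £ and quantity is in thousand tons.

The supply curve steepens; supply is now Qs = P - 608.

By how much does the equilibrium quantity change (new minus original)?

-504

Original equilibrium: 1282 - 2P = 3P - 608 gives 1890 = 5P, so P = 378 and Q = 526.
The new curves are Qd = 1282 - 2P (demand) and Qs = P - 608 (supply).
New equilibrium: 1282 - 2P = P - 608 ⇒ 1890 = 3P ⇒ P = 630, Q = 22.
ΔQ = 22 − 526 = -504.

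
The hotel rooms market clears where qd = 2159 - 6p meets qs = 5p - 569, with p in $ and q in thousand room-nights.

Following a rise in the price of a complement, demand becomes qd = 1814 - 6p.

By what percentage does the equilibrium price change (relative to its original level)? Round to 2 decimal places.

-12.65

Solve the original market: 2159 - 6p = 5p - 569, hence p = 248 and q = 671.
After the shift, demand is qd = 1814 - 6p and supply is qs = 5p - 569.
Setting them equal: 1814 - 6p = 5p - 569 → 2383 = 11p, so p = 2383/11 ≈ 216.6364 and q = 5656/11 ≈ 514.1818.
%Δp = (216.6364 − 248) / 248 × 100 = -12.65%.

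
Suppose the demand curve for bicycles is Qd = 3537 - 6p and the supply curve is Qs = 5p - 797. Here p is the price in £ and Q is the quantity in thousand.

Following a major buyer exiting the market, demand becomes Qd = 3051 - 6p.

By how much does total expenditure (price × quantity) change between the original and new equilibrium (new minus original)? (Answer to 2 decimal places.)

Solve the original market: 3537 - 6p = 5p - 797, hence p = 394 and Q = 1173.
The shock moves the curves to Qd = 3051 - 6p and Qs = 5p - 797.
Setting them equal: 3051 - 6p = 5p - 797 → 3848 = 11p, so p = 3848/11 ≈ 349.8182 and Q = 10473/11 ≈ 952.0909.
Expenditure moves from 394×1173 = 462162 to 349.8182×952.0909 = 333058.7107; change = -129103.29.

-129103.29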